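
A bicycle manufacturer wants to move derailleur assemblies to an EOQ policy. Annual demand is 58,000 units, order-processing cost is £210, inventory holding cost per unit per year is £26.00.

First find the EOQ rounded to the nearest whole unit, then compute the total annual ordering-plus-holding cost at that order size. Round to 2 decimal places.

Q* = √(2·D·S / H) = √(2·58,000·210 / 26) = √936,923.1 ≈ 967.95 → Q = 968 units
Annual ordering cost = (D/Q)·S = (58,000/968) × 210 = £12,582.64
Annual holding cost  = (Q/2)·H = (968/2) × 26 = £12,584.00
Total = £12,582.64 + £12,584.00 = £25,166.64

£25,166.64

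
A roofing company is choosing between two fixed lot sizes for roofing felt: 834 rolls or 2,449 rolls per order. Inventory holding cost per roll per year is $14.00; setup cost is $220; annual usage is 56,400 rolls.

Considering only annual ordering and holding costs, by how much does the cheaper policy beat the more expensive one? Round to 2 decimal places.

$1,493.86

For each Q, cost = (D/Q)·S + (Q/2)·H.
TC(834) = (56,400/834)×220 + (834/2)×14 = $20,715.70
TC(2,449) = (56,400/2,449)×220 + (2,449/2)×14 = $22,209.56
|ΔTC| = |$20,715.70 − $22,209.56| = $1,493.86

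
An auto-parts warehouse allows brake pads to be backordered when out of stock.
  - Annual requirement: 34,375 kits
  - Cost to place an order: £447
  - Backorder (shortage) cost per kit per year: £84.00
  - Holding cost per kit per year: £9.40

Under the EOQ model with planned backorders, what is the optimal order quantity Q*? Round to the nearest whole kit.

Basic EOQ = √(2·34,375·447/9.4) = 1,808.116
Backorder adjustment √((H+b)/b) = √((9.4+84)/84) = 1.0545
Q* = 1,808.116 × 1.0545 ≈ 1,906.60

1,907 kits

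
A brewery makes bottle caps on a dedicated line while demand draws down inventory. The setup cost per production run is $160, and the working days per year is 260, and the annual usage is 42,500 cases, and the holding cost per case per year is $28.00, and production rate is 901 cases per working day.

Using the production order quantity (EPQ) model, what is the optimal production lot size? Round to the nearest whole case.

770 cases

Daily demand d = 42,500/260 = 163.462; p = 901; 1 − d/p = 0.81858
EPQ = √(2DS / (H(1 − d/p)))
    = √(2 × 42,500 × 160 / (28 × 0.81858)) ≈ 770.30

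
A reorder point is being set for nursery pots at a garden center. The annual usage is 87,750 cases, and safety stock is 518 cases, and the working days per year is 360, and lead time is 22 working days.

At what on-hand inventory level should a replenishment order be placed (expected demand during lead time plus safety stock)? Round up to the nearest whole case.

Daily demand d = 87,750 / 360 = 243.750 cases/day
Demand during lead time = 243.750 × 22 = 5,362.50
Reorder point = 5,362.50 + 518 = 5,880.50 → round up

5,881 cases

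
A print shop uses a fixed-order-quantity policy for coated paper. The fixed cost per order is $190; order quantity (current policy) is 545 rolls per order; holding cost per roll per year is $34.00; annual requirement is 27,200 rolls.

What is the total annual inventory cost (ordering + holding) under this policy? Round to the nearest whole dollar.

Ordering: D/Q × S = 27,200/545 × $190 = $9,482.57
Holding:  Q/2 × H = 545/2 × $34 = $9,265.00
Total = $9,482.57 + $9,265.00 = $18,747.57

$18,748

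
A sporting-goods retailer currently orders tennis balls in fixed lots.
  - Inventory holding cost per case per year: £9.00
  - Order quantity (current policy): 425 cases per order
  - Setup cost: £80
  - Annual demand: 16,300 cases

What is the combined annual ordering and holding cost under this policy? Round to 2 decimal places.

Annual ordering cost = (D/Q)·S = (16,300/425) × 80 = £3,068.24
Annual holding cost  = (Q/2)·H = (425/2) × 9 = £1,912.50
Total = £3,068.24 + £1,912.50 = £4,980.74

£4,980.74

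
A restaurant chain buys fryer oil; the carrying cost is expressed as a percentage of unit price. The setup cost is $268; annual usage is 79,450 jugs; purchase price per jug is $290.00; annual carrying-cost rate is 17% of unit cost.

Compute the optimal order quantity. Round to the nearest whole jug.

Holding cost per jug per year: H = 17% × $290 = $49.3000
2DS/H = 2·79,450·268/49.3 = 863,797.16
EOQ = √863,797.16 ≈ 929.41

929 jugs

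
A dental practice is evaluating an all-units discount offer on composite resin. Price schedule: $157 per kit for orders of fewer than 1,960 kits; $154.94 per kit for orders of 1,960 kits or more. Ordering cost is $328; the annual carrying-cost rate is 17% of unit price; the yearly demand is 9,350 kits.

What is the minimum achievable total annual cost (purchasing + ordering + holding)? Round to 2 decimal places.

$1,476,066.70

H₁ = 17%×$157 = $26.6900;  H₂ = 17%×$154.94 = $26.3398
EOQ₁ = √(2×9,350×328/26.6900) = 479.38  (< 1,960, feasible at tier 1)
EOQ₂ = √(2×9,350×328/26.3398) = 482.56  (< 1,960 → use Q = 1,960 at tier-2 price)
TC(tier 1 (EOQ₁), Q≈479.4) = $1,480,744.76
TC(tier 2, Q≈1,960.0) = $1,476,066.70
Minimum at tier 2: $1,476,066.70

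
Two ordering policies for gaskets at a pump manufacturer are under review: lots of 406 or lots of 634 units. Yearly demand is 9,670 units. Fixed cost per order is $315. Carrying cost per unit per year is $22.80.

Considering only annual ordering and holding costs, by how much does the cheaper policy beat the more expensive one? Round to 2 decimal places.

TC(Q) = (D/Q)S + (Q/2)H
TC(406) = (9,670/406)×315 + (406/2)×22.8 = $12,130.99
TC(634) = (9,670/634)×315 + (634/2)×22.8 = $12,032.10
Lots of 634 are cheaper by $98.89.

$98.89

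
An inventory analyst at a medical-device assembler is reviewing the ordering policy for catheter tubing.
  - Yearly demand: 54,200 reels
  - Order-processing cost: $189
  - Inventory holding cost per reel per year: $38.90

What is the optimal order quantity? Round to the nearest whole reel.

726 reels

Q* = √(2·D·S / H) = √(2·54,200·189 / 38.9) = √526,673.5 ≈ 725.72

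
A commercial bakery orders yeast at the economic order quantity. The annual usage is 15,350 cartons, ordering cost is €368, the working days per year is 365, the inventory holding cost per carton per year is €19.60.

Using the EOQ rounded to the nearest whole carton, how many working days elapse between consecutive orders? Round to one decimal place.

18.0 days

Q* = √(2·D·S / H) = √(2·15,350·368 / 19.6) = √576,408.2 ≈ 759.22 → Q = 759 cartons
Days between orders = 365 / (D/Q) = 365 / 20.224 ≈ 18.048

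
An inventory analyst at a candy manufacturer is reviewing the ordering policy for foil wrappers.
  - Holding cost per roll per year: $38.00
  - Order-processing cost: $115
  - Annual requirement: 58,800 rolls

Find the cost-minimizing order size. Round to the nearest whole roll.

597 rolls

Q* = √(2·D·S / H) = √(2·58,800·115 / 38) = √355,894.7 ≈ 596.57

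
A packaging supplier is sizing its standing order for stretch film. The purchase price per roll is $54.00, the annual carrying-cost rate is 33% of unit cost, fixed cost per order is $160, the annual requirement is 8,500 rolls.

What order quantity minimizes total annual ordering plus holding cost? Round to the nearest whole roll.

391 rolls

Carrying cost H = $54 × 33% = $17.8200/roll/yr
EOQ = √(2DS/H) = √(2 × 8,500 × 160 / 17.82)
    = √(152,637.49) ≈ 390.69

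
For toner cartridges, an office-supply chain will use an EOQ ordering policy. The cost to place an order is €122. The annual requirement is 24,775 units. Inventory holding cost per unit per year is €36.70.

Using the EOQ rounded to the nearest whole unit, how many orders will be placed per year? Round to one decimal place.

61.0 orders per year

EOQ = √(2DS/H) = √(2 × 24,775 × 122 / 36.7)
    = √(164,716.62) ≈ 405.85 → Q = 406
N = D/Q = 24,775/406 ≈ 61.022 orders/yr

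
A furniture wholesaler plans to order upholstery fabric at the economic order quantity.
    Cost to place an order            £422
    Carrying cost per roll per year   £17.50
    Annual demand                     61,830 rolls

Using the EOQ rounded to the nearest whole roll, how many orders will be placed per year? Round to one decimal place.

35.8 orders per year

Optimal lot size Q* = (2 × 61,830 × £422 / £17.5)^½ ≈ 1,726.84 → Q = 1,727
Orders per year = D/Q = 61,830 / 1,727 = 35.802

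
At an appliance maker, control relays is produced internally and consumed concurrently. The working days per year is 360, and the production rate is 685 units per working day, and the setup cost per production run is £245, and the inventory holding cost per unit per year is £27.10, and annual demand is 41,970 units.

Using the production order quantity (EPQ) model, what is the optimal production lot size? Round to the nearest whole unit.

d = 41,970/360 = 116.5833 units/day;  effective holding cost H(1 − d/p) = 27.1·(1 − 116.5833/685) = 22.48773
Q* = √(2DS / H_eff) = √(2·41,970·245 / 22.48773) ≈ 956.30

956 units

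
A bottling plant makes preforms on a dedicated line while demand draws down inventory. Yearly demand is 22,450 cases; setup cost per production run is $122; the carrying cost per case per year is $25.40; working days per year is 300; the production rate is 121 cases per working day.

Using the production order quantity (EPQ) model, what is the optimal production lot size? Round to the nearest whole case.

Daily demand d = 22,450/300 = 74.833; p = 121; 1 − d/p = 0.38154
EPQ = √(2DS / (H(1 − d/p)))
    = √(2 × 22,450 × 122 / (25.4 × 0.38154)) ≈ 751.82

752 cases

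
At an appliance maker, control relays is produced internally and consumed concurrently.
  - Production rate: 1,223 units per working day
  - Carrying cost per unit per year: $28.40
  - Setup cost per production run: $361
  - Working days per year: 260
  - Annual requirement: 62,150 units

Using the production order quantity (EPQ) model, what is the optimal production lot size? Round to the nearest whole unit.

1,401 units

d = 62,150/260 = 239.0385 units/day;  effective holding cost H(1 − d/p) = 28.4·(1 − 239.0385/1223) = 22.84915
Q* = √(2DS / H_eff) = √(2·62,150·361 / 22.84915) ≈ 1,401.37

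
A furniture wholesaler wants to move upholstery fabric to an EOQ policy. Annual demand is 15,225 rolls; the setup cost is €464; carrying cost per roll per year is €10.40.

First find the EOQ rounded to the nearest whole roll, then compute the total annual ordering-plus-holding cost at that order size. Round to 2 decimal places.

€12,121.86

Q* = √(2·D·S / H) = √(2·15,225·464 / 10.4) = √1,358,538.5 ≈ 1,165.56 → Q = 1,166 rolls
Ordering: D/Q × S = 15,225/1,166 × €464 = €6,058.66
Holding:  Q/2 × H = 1,166/2 × €10.4 = €6,063.20
Total = €6,058.66 + €6,063.20 = €12,121.86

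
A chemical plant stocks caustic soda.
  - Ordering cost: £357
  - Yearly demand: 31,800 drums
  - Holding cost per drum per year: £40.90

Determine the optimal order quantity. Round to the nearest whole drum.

2DS/H = 2·31,800·357/40.9 = 555,139.36
EOQ = √555,139.36 ≈ 745.08

745 drums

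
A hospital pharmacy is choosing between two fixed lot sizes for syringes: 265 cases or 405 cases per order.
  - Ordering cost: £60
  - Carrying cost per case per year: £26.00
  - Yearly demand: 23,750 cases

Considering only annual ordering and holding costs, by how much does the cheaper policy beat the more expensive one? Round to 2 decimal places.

£38.84

TC(Q) = (D/Q)S + (Q/2)H
TC(265) = (23,750/265)×60 + (265/2)×26 = £8,822.36
TC(405) = (23,750/405)×60 + (405/2)×26 = £8,783.52
|ΔTC| = |£8,822.36 − £8,783.52| = £38.84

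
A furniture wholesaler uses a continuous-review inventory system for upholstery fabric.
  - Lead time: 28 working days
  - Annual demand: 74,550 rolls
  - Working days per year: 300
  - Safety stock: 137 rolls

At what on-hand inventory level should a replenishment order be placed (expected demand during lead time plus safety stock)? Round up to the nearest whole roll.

7,095 rolls

Daily demand d = 74,550 / 300 = 248.500 rolls/day
Demand during lead time = 248.500 × 28 = 6,958.00
Reorder point = 6,958.00 + 137 = 7,095.00 → round up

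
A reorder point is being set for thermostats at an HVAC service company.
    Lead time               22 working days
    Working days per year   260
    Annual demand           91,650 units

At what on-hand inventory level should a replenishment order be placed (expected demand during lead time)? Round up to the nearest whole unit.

7,755 units

Daily demand d = 91,650 / 260 = 352.500 units/day
Demand during lead time = 352.500 × 22 = 7,755.00
Reorder point = 7,755.00 → round up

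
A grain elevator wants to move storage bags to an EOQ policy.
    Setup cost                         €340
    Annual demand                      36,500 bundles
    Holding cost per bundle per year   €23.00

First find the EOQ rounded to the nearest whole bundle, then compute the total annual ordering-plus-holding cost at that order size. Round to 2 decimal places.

2DS/H = 2·36,500·340/23 = 1,079,130.43
EOQ = √1,079,130.43 ≈ 1,038.81 → Q = 1,039 bundles
Orders/yr = 36,500/1,039 = 35.130; ordering cost = 35.130 × €340 = €11,944.18
Average inventory = 1,039/2 = 519.5; holding cost = 519.5 × €23 = €11,948.50
Total = €11,944.18 + €11,948.50 = €23,892.68

€23,892.68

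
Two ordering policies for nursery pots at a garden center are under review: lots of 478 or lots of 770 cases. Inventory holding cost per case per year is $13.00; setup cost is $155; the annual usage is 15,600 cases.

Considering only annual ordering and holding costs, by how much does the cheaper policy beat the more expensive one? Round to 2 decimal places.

$20.32

TC(Q) = (D/Q)S + (Q/2)H
TC(478) = (15,600/478)×155 + (478/2)×13 = $8,165.58
TC(770) = (15,600/770)×155 + (770/2)×13 = $8,145.26
|ΔTC| = |$8,165.58 − $8,145.26| = $20.32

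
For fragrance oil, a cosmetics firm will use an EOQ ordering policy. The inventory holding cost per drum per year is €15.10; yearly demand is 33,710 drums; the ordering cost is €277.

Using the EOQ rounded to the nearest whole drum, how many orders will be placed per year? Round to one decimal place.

Optimal lot size Q* = (2 × 33,710 × €277 / €15.1)^½ ≈ 1,112.10 → Q = 1,112
Orders per year = D/Q = 33,710 / 1,112 = 30.315

30.3 orders per year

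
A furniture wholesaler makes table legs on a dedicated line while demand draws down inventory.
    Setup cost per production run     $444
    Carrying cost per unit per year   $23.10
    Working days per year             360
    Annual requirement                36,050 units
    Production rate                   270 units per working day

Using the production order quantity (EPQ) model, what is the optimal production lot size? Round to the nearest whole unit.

d = 36,050/360 = 100.1389 units/day;  effective holding cost H(1 − d/p) = 23.1·(1 − 100.1389/270) = 14.53256
Q* = √(2DS / H_eff) = √(2·36,050·444 / 14.53256) ≈ 1,484.18

1,484 units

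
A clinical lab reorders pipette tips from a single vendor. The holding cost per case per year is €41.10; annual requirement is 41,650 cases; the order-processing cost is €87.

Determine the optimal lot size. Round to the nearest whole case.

2DS/H = 2·41,650·87/41.1 = 176,328.47
EOQ = √176,328.47 ≈ 419.91

420 cases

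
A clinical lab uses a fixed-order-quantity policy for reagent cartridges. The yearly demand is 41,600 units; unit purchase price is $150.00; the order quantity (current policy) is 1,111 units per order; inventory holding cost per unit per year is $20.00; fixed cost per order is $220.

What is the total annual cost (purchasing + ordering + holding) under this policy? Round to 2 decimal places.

$6,259,347.62

Ordering: D/Q × S = 41,600/1,111 × $220 = $8,237.62
Holding:  Q/2 × H = 1,111/2 × $20 = $11,110.00
Purchase cost = D·C = 41,600 × 150 = $6,240,000.00
Total = $8,237.62 + $11,110.00 + $6,240,000.00 = $6,259,347.62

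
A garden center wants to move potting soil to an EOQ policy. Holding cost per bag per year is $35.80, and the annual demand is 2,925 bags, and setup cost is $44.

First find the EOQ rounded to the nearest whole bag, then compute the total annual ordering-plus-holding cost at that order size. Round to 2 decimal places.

$3,035.62

Q* = √(2·D·S / H) = √(2·2,925·44 / 35.8) = √7,189.9 ≈ 84.79 → Q = 85 bags
Annual ordering cost = (D/Q)·S = (2,925/85) × 44 = $1,514.12
Annual holding cost  = (Q/2)·H = (85/2) × 35.8 = $1,521.50
Total = $1,514.12 + $1,521.50 = $3,035.62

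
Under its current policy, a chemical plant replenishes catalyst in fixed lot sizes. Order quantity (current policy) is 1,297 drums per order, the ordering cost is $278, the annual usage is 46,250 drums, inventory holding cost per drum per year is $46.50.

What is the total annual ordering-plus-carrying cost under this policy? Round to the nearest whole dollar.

$40,069

Orders/yr = 46,250/1,297 = 35.659; ordering cost = 35.659 × $278 = $9,913.26
Average inventory = 1,297/2 = 648.5; holding cost = 648.5 × $46.5 = $30,155.25
Total = $9,913.26 + $30,155.25 = $40,068.51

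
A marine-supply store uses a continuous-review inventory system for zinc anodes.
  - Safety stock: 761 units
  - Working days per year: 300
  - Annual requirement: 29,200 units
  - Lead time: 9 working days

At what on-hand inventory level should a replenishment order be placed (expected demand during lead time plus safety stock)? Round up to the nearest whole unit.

Daily demand d = 29,200 / 300 = 97.333 units/day
Demand during lead time = 97.333 × 9 = 876.00
Reorder point = 876.00 + 761 = 1,637.00 → round up

1,637 units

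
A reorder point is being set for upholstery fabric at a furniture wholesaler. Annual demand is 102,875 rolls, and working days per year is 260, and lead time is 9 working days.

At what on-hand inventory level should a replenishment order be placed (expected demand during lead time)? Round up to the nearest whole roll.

3,562 rolls

Daily demand d = 102,875 / 260 = 395.673 rolls/day
Demand during lead time = 395.673 × 9 = 3,561.06
Reorder point = 3,561.06 → round up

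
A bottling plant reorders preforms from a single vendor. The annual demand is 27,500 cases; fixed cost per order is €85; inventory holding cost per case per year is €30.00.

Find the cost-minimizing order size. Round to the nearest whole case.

Q* = √(2·D·S / H) = √(2·27,500·85 / 30) = √155,833.3 ≈ 394.76

395 cases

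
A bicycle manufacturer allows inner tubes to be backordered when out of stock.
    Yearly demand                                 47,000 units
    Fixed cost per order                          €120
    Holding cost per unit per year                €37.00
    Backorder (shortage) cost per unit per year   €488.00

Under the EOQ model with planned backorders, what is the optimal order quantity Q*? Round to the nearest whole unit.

573 units

Q* = √(2DS/H) · √((H + b)/b)
   = √(2 × 47,000 × 120 / 37) · √((37 + 488) / 488)
   = 552.146 × 1.0372 ≈ 572.70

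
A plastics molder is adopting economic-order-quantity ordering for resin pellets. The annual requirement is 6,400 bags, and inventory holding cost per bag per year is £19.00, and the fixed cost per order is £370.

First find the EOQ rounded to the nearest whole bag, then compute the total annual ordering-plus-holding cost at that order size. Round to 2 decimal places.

£9,485.99

Q* = √(2·D·S / H) = √(2·6,400·370 / 19) = √249,263.2 ≈ 499.26 → Q = 499 bags
Orders/yr = 6,400/499 = 12.826; ordering cost = 12.826 × £370 = £4,745.49
Average inventory = 499/2 = 249.5; holding cost = 249.5 × £19 = £4,740.50
Total = £4,745.49 + £4,740.50 = £9,485.99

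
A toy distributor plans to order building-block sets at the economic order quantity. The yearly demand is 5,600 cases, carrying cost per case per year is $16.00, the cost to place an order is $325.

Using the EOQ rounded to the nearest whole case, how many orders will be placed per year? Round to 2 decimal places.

11.74 orders per year

2DS/H = 2·5,600·325/16 = 227,500.00
EOQ = √227,500.00 ≈ 476.97 → Q = 477
N = D/Q = 5,600/477 ≈ 11.740 orders/yr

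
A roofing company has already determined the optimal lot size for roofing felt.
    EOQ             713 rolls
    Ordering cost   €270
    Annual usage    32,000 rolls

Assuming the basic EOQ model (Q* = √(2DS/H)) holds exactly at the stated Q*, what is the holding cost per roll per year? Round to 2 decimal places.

€33.99

EOQ relation: Q² = 2DS/H, so rearrange for the unknown.
H = 2DS / Q² = 2 × 32,000 × 270 / 713² = 33.9911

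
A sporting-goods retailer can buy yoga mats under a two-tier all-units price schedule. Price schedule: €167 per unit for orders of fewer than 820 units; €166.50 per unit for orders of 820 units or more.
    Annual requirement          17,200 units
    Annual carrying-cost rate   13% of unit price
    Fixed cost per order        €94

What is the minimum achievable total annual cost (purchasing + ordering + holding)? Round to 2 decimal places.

€2,874,646.16

H₁ = 13%×€167 = €21.7100;  H₂ = 13%×€166.50 = €21.6450
EOQ₁ = √(2×17,200×94/21.7100) = 385.93  (< 820, feasible at tier 1)
EOQ₂ = √(2×17,200×94/21.6450) = 386.51  (< 820 → use Q = 820 at tier-2 price)
TC(tier 1 (EOQ₁), Q≈385.9) = €2,880,778.63
TC(tier 2, Q≈820.0) = €2,874,646.16
Minimum at tier 2: €2,874,646.16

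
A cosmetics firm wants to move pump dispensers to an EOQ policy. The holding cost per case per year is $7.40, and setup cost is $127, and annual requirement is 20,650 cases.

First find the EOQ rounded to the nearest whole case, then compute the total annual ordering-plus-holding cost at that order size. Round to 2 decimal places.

$6,230.07

2DS/H = 2·20,650·127/7.4 = 708,797.30
EOQ = √708,797.30 ≈ 841.90 → Q = 842 cases
Annual ordering cost = (D/Q)·S = (20,650/842) × 127 = $3,114.67
Annual holding cost  = (Q/2)·H = (842/2) × 7.4 = $3,115.40
Total = $3,114.67 + $3,115.40 = $6,230.07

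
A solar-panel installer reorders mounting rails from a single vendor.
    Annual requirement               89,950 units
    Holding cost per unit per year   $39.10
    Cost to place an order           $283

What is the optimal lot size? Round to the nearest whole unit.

1,141 units

EOQ = √(2DS/H) = √(2 × 89,950 × 283 / 39.1)
    = √(1,302,089.51) ≈ 1,141.09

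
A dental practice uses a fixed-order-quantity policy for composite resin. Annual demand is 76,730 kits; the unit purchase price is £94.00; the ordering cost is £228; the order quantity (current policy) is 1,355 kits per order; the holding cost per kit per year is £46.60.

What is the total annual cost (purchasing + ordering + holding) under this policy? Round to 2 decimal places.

Ordering: D/Q × S = 76,730/1,355 × £228 = £12,911.03
Holding:  Q/2 × H = 1,355/2 × £46.6 = £31,571.50
Purchase cost = D·C = 76,730 × 94 = £7,212,620.00
Total = £12,911.03 + £31,571.50 + £7,212,620.00 = £7,257,102.53

£7,257,102.53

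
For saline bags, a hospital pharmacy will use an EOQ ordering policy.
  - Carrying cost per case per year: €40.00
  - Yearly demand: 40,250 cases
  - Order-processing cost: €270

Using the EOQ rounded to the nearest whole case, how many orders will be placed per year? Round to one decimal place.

Q* = √(2·D·S / H) = √(2·40,250·270 / 40) = √543,375.0 ≈ 737.14 → Q = 737
N = D/Q = 40,250/737 ≈ 54.613 orders/yr

54.6 orders per year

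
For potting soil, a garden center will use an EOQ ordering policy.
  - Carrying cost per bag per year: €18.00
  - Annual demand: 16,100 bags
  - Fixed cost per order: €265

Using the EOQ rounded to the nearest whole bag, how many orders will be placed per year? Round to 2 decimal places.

23.37 orders per year

Optimal lot size Q* = (2 × 16,100 × €265 / €18)^½ ≈ 688.52 → Q = 689
N = D/Q = 16,100/689 ≈ 23.367 orders/yr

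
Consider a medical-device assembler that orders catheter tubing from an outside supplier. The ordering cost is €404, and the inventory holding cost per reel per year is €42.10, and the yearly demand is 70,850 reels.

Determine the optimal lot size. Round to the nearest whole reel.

EOQ = √(2DS/H) = √(2 × 70,850 × 404 / 42.1)
    = √(1,359,781.47) ≈ 1,166.10

1,166 reels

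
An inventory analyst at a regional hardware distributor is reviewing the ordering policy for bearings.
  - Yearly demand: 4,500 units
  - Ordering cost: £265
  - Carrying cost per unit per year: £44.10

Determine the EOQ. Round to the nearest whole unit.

Q* = √(2·D·S / H) = √(2·4,500·265 / 44.1) = √54,081.6 ≈ 232.55

233 units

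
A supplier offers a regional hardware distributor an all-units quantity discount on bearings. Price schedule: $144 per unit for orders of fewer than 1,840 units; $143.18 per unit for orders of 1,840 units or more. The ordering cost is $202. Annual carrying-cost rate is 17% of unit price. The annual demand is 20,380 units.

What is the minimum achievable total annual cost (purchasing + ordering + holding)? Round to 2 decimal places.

H₁ = 17%×$144 = $24.4800;  H₂ = 17%×$143.18 = $24.3406
EOQ₁ = √(2×20,380×202/24.4800) = 579.95  (< 1,840, feasible at tier 1)
EOQ₂ = √(2×20,380×202/24.3406) = 581.60  (< 1,840 → use Q = 1,840 at tier-2 price)
TC(tier 1 (EOQ₁), Q≈579.9) = $2,948,917.06
TC(tier 2, Q≈1,840.0) = $2,942,639.12
Minimum at tier 2: $2,942,639.12

$2,942,639.12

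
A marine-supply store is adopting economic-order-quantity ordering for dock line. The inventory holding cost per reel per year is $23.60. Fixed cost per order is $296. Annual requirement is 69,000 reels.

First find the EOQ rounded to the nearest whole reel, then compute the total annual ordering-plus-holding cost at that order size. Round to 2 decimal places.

$31,048.56

Q* = √(2·D·S / H) = √(2·69,000·296 / 23.6) = √1,730,847.5 ≈ 1,315.62 → Q = 1,316 reels
Orders/yr = 69,000/1,316 = 52.432; ordering cost = 52.432 × $296 = $15,519.76
Average inventory = 1,316/2 = 658; holding cost = 658 × $23.6 = $15,528.80
Total = $15,519.76 + $15,528.80 = $31,048.56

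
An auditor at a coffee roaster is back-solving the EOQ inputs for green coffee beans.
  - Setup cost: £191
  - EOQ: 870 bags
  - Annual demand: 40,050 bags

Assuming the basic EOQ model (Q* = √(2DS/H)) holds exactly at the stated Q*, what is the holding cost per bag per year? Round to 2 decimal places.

£20.21

EOQ relation: Q² = 2DS/H, so rearrange for the unknown.
H = 2DS / Q² = 2 × 40,050 × 191 / 870² = 20.2128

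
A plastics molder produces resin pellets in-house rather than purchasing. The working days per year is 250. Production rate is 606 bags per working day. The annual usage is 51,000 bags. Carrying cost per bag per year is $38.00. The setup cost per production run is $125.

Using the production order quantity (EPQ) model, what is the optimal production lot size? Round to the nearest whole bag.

Daily demand d = 51,000/250 = 204.000; p = 606; 1 − d/p = 0.66337
EPQ = √(2DS / (H(1 − d/p)))
    = √(2 × 51,000 × 125 / (38 × 0.66337)) ≈ 711.19

711 bags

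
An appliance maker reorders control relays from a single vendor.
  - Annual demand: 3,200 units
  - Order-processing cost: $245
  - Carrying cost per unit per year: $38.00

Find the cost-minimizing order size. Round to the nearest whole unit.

Q* = √(2·D·S / H) = √(2·3,200·245 / 38) = √41,263.2 ≈ 203.13

203 units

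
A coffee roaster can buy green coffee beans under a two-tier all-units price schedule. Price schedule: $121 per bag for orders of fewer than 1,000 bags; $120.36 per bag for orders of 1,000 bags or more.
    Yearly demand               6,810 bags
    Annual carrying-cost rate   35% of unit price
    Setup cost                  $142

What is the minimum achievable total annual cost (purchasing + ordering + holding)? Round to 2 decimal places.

$833,060.23

H₁ = 35%×$121 = $42.3500;  H₂ = 35%×$120.36 = $42.1260
EOQ₁ = √(2×6,810×142/42.3500) = 213.70  (< 1,000, feasible at tier 1)
EOQ₂ = √(2×6,810×142/42.1260) = 214.27  (< 1,000 → use Q = 1,000 at tier-2 price)
TC(tier 1 (EOQ₁), Q≈213.7) = $833,060.23
TC(tier 2, Q≈1,000.0) = $841,681.62
Minimum at tier 1 (EOQ₁): $833,060.23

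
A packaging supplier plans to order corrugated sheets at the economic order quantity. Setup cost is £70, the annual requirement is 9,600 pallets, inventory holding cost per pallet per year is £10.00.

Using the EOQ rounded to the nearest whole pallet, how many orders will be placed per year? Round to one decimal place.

26.2 orders per year

2DS/H = 2·9,600·70/10 = 134,400.00
EOQ = √134,400.00 ≈ 366.61 → Q = 367
N = D/Q = 9,600/367 ≈ 26.158 orders/yr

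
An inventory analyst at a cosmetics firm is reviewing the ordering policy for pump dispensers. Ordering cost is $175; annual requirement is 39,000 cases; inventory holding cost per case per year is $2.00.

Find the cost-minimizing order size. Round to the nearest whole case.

EOQ = √(2DS/H) = √(2 × 39,000 × 175 / 2)
    = √(6,825,000.00) ≈ 2,612.47

2,612 cases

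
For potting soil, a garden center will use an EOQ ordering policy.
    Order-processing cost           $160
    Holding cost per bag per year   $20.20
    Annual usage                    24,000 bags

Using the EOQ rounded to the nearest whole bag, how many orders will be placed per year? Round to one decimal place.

38.9 orders per year

2DS/H = 2·24,000·160/20.2 = 380,198.02
EOQ = √380,198.02 ≈ 616.60 → Q = 617
Orders per year = D/Q = 24,000 / 617 = 38.898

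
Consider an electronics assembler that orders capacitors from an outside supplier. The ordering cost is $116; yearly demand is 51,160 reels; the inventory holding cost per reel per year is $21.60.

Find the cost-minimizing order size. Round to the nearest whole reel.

741 reels

2DS/H = 2·51,160·116/21.6 = 549,496.30
EOQ = √549,496.30 ≈ 741.28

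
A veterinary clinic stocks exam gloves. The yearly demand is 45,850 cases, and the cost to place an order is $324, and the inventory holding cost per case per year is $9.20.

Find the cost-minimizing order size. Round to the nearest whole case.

1,797 cases

2DS/H = 2·45,850·324/9.2 = 3,229,434.78
EOQ = √3,229,434.78 ≈ 1,797.06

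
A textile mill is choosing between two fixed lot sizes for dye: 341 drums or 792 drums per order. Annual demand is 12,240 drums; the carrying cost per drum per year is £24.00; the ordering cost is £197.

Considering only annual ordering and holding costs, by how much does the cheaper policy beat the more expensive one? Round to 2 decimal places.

For each Q, cost = (D/Q)·S + (Q/2)·H.
TC(341) = (12,240/341)×197 + (341/2)×24 = £11,163.20
TC(792) = (12,240/792)×197 + (792/2)×24 = £12,548.55
Cheaper: Q = 341.  Difference = £1,385.34

£1,385.34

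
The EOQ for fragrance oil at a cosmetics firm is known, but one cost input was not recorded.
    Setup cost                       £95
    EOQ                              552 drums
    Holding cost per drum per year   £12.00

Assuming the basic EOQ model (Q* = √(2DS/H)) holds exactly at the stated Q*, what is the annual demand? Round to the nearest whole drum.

19,244 drums per year

EOQ relation: Q² = 2DS/H, so rearrange for the unknown.
D = Q²H / (2S) = 552² × 12 / (2 × 95) = 19,244.46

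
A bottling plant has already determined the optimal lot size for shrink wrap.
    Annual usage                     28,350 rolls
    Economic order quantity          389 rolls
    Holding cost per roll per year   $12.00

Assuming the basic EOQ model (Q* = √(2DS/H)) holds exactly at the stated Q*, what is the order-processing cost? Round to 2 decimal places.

$32.03

EOQ relation: Q² = 2DS/H, so rearrange for the unknown.
S = Q²H / (2D) = 389² × 12 / (2 × 28,350) = 32.0256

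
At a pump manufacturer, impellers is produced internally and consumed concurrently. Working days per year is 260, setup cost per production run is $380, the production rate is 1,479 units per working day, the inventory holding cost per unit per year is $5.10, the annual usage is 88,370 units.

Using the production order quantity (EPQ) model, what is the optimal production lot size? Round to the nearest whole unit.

4,135 units

Daily demand d = 88,370/260 = 339.885; p = 1479; 1 − d/p = 0.77019
EPQ = √(2DS / (H(1 − d/p)))
    = √(2 × 88,370 × 380 / (5.1 × 0.77019)) ≈ 4,134.99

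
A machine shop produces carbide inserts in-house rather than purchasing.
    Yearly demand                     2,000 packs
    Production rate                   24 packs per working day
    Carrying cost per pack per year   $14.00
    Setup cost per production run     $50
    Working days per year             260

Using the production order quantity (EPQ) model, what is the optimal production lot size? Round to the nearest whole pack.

Daily demand d = 2,000/260 = 7.692; p = 24; 1 − d/p = 0.67949
EPQ = √(2DS / (H(1 − d/p)))
    = √(2 × 2,000 × 50 / (14 × 0.67949)) ≈ 145.00

145 packs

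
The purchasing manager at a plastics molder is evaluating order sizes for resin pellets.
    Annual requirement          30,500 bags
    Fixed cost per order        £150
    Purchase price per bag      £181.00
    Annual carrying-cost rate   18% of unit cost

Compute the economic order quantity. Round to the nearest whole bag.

530 bags

Holding cost per bag per year: H = 18% × £181 = £32.5800
EOQ = √(2DS/H) = √(2 × 30,500 × 150 / 32.58)
    = √(280,847.15) ≈ 529.95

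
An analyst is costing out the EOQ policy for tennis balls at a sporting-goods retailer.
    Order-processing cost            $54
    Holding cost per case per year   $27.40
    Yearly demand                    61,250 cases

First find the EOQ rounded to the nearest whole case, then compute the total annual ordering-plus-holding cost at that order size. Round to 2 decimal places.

$13,462.95

Q* = √(2·D·S / H) = √(2·61,250·54 / 27.4) = √241,423.4 ≈ 491.35 → Q = 491 cases
Ordering: D/Q × S = 61,250/491 × $54 = $6,736.25
Holding:  Q/2 × H = 491/2 × $27.4 = $6,726.70
Total = $6,736.25 + $6,726.70 = $13,462.95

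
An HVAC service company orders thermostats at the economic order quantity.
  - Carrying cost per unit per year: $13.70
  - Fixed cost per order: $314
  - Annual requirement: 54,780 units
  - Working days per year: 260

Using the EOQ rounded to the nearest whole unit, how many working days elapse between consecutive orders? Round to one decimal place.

7.5 days

2DS/H = 2·54,780·314/13.7 = 2,511,083.21
EOQ = √2,511,083.21 ≈ 1,584.64 → Q = 1,585 units
T = Q/D × 260 days = 1,585/54,780 × 260 = 7.523 days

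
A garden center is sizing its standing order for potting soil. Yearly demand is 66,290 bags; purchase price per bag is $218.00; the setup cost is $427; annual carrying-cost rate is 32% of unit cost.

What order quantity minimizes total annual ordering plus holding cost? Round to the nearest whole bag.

Carrying cost H = $218 × 32% = $69.7600/bag/yr
Q* = √(2·D·S / H) = √(2·66,290·427 / 69.76) = √811,520.4 ≈ 900.84

901 bags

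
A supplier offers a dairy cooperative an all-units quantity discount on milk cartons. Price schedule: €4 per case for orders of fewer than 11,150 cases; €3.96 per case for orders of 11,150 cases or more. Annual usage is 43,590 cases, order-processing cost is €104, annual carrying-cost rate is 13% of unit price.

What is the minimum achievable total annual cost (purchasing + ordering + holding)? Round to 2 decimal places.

€175,892.99

H₁ = 13%×€4 = €0.5200;  H₂ = 13%×€3.96 = €0.5148
EOQ₁ = √(2×43,590×104/0.5200) = 4,175.64  (< 11,150, feasible at tier 1)
EOQ₂ = √(2×43,590×104/0.5148) = 4,196.68  (< 11,150 → use Q = 11,150 at tier-2 price)
TC(tier 1 (EOQ₁), Q≈4,175.6) = €176,531.33
TC(tier 2, Q≈11,150.0) = €175,892.99
Minimum at tier 2: €175,892.99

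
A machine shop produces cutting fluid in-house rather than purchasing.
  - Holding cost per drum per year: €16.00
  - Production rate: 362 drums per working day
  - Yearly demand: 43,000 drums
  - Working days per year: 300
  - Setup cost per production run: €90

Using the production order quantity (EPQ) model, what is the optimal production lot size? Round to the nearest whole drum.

895 drums

d = 43,000/300 = 143.3333 drums/day;  effective holding cost H(1 − d/p) = 16·(1 − 143.3333/362) = 9.66483
Q* = √(2DS / H_eff) = √(2·43,000·90 / 9.66483) ≈ 894.90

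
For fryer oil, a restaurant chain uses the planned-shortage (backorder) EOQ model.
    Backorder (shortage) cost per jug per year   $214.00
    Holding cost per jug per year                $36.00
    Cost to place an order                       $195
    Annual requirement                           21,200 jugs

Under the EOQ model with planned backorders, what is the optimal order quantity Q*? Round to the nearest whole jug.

Basic EOQ = √(2·21,200·195/36) = 479.236
Backorder adjustment √((H+b)/b) = √((36+214)/214) = 1.0808
Q* = 479.236 × 1.0808 ≈ 517.98

518 jugs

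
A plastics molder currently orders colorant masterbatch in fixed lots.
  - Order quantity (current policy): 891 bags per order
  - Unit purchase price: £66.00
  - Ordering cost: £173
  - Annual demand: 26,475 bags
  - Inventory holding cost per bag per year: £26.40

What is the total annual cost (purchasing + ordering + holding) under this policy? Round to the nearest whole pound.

£1,764,252

Ordering: D/Q × S = 26,475/891 × £173 = £5,140.49
Holding:  Q/2 × H = 891/2 × £26.4 = £11,761.20
Purchase cost = D·C = 26,475 × 66 = £1,747,350.00
Total = £5,140.49 + £11,761.20 + £1,747,350.00 = £1,764,251.69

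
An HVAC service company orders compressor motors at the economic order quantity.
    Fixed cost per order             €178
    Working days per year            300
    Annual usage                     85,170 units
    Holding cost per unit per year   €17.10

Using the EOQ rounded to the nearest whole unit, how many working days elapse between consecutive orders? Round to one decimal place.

2DS/H = 2·85,170·178/17.1 = 1,773,129.82
EOQ = √1,773,129.82 ≈ 1,331.59 → Q = 1,332 units
T = Q/D × 300 days = 1,332/85,170 × 300 = 4.692 days

4.7 days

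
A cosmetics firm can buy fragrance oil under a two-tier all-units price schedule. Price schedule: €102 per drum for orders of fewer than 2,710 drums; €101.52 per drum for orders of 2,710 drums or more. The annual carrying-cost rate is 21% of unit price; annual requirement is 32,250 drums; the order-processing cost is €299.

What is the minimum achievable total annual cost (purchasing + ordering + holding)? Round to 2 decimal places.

€3,306,465.73

H₁ = 21%×€102 = €21.4200;  H₂ = 21%×€101.52 = €21.3192
EOQ₁ = √(2×32,250×299/21.4200) = 948.87  (< 2,710, feasible at tier 1)
EOQ₂ = √(2×32,250×299/21.3192) = 951.11  (< 2,710 → use Q = 2,710 at tier-2 price)
TC(tier 1 (EOQ₁), Q≈948.9) = €3,309,824.75
TC(tier 2, Q≈2,710.0) = €3,306,465.73
Minimum at tier 2: €3,306,465.73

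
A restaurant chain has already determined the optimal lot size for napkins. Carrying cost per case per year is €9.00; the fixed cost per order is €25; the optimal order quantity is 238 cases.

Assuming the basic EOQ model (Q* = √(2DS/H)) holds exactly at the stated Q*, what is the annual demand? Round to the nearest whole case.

Since Q* = (2DS/H)^½, squaring gives Q*²·H = 2DS.
D = Q²H / (2S) = 238² × 9 / (2 × 25) = 10,195.92

10,196 cases per year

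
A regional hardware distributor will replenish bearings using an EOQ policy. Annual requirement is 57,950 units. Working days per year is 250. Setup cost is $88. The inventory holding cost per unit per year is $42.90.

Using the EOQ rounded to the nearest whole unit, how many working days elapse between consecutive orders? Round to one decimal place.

2DS/H = 2·57,950·88/42.9 = 237,743.59
EOQ = √237,743.59 ≈ 487.59 → Q = 488 units
Days between orders = 250 / (D/Q) = 250 / 118.750 ≈ 2.105

2.1 days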